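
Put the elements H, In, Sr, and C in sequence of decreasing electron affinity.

C > H > In > Sr

H is in period 1, group 1; C is in period 2, group 14; Sr is in period 5, group 2; In is in period 5, group 13.
Electron affinity generally becomes more exothermic across a period toward the halogens and less exothermic down a group.
Neither a single period nor a single group — weigh both effects.
In > Sr: In lies to the right of Sr in period 5, so the across-period effect alone puts In higher.
H > In: period and group pull opposite ways; the down-group shift dominates (73 vs 29 kJ/mol).
C > H: period and group pull opposite ways; the across-period shift dominates (122 vs 73 kJ/mol).
For reference (kJ/mol): H 73, C 122, Sr 5, In 29.
So from highest to lowest: C > H > In > Sr.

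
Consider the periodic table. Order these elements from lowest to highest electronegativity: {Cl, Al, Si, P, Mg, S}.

Electronegativity increases across a period and decreases down a group, tracking effective nuclear charge and atomic size.
All lie in period 3, so electronegativity increases left to right.
So from lowest to highest: Mg < Al < Si < P < S < Cl.

Mg < Al < Si < P < S < Cl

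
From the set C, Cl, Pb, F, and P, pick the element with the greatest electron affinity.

Cl

C is in period 2, group 14; F is in period 2, group 17; P is in period 3, group 15; Cl is in period 3, group 17; Pb is in period 6, group 14.
Adding an electron releases more energy for atoms nearer the top right (short of the noble gases).
These span different periods and groups, so the two trends combine.
P > Pb: relative to Pb, both the across-period and down-group shifts push P's electron affinity up.
C > P: the two effects oppose for this pair; the down-group effect wins (122 vs 72 kJ/mol).
F > C: F lies to the right of C in period 2, so the across-period effect alone puts F higher.
Cl > F: this pair runs against the simple trend — see the exception note.
Note the exception: Cl has a higher electron affinity than F, contrary to the simple trend — F's small 2p subshell makes the incoming electron feel strong e⁻–e⁻ repulsion, so Cl actually releases more energy on gaining an electron.
Approximate values (kJ/mol): C 122, F 328, P 72, Cl 349, Pb 35.
The greatest electron affinity among these belongs to Cl.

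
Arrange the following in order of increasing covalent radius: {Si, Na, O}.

O, Si, Na

O is in period 2, group 16; Na is in period 3, group 1; Si is in period 3, group 14.
Across a period the added protons contract the valence shell; down a group each new principal shell makes the atom larger.
Here both period and group differ, so the two effects have to be weighed against each other.
Si > O: relative to O, both the across-period and down-group shifts push Si's atomic radius up.
Na > Si: Na lies to the left of Si in period 3, so the across-period effect alone puts Na larger.
Tabulated atomic radius (pm): O 63, Na 155, Si 116.
So from smallest to largest: O < Si < Na.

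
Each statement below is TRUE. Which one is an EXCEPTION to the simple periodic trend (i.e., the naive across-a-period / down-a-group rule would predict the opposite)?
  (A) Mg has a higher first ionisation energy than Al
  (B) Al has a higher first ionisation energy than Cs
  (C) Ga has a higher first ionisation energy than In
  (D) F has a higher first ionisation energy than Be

The general trend: first ionisation energy increases across a period and decreases down a group.
(A) Mg (period 3, group 2) vs Al (period 3, group 13): the stated order contradicts the simple trend.
(B) Al (period 3, group 13) vs Cs (period 6, group 1): the stated order agrees with the simple trend.
(C) Ga (period 4, group 13) vs In (period 5, group 13): the stated order agrees with the simple trend.
(D) F (period 2, group 17) vs Be (period 2, group 2): the stated order agrees with the simple trend.
The exception is (A): Al's single 3p electron is easier to remove than one from Mg's filled 3s².

(A)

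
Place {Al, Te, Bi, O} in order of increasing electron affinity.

O is in period 2, group 16; Al is in period 3, group 13; Te is in period 5, group 16; Bi is in period 6, group 15.
EA tends to increase across a period and decrease down a group, though the pattern is less regular than for IE or radius.
Here both period and group differ, so the two effects have to be weighed against each other.
Bi > Al: period and group pull opposite ways; the across-period shift dominates (91 vs 42 kJ/mol).
O > Bi: both effects reinforce here, so O is clearly the higher of the two.
Te > O: this pair runs against the simple trend — see the exception note.
Note the exception: Te has a higher electron affinity than O, contrary to the simple trend — O's compact 2p subshell gives strong electron–electron repulsion on the added electron.
Tabulated electron affinity (kJ/mol): O 141, Al 42, Te 190, Bi 91.
So from lowest to highest: Al < Bi < O < Te.

Al, Bi, O, Te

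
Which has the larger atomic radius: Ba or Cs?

Cs is in period 6, group 1; Ba is in period 6, group 2.
Radius decreases left→right (rising Z_eff, same n) and increases top→bottom (higher n).
All lie in period 6, so atomic radius increases right to left.
So Cs has the larger atomic radius (Cs > Ba).

Cs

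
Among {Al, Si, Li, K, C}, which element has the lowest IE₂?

Si

Consider each +1 ion: Al⁺ still has 2 valence electrons; Si⁺ still has 3 valence electrons; Li⁺ is the bare [He] core; K⁺ is the bare [Ar] core; C⁺ still has 3 valence electrons.
Pulling an electron out of a noble-gas core costs far more than removing a remaining valence electron, so K and Li sit at the high end of IE_2.
Valence configurations: Al⁺ [Ne]3s², Si⁺ [Ne]3s²3p¹, C⁺ [He]2s²2p¹.
Si⁺ loses a lone 3p electron whereas Al⁺ must break into a filled 3s² pair, so IE_2(Al) > IE_2(Si) even though Si has the higher nuclear charge.
The numbers (kJ/mol): Al 1817, Si 1577, Li 7298, K 3052, C 2353.
Putting it together, IE_2: Si < Al < C < K < Li.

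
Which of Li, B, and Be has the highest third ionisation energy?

Be

The third ionization energy removes an electron from the +2 ion. For each element: Li²⁺ is already 1 electron into the core; B²⁺ still has 1 valence electron; Be²⁺ is the bare [He] core.
Pulling an electron out of a noble-gas core costs far more than removing a remaining valence electron, so Li and Be sit at the high end of IE_3.
The numbers (kJ/mol): Li 11815, B 3660, Be 14849.
Putting it together, IE_3: B < Li < Be.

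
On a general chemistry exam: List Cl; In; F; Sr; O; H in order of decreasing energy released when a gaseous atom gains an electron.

Cl, F, O, H, In, Sr

H is in period 1, group 1; O is in period 2, group 16; F is in period 2, group 17; Cl is in period 3, group 17; Sr is in period 5, group 2; In is in period 5, group 13.
Electron affinity generally becomes more exothermic across a period toward the halogens and less exothermic down a group.
Neither a single period nor a single group — weigh both effects.
In > Sr: both are in period 5; the period trend gives In the larger value.
H > In: period and group pull opposite ways; the down-group shift dominates (73 vs 29 kJ/mol).
O > H: the two effects oppose for this pair; the across-period effect wins (141 vs 73 kJ/mol).
F > O: both are in period 2; the period trend gives F the larger value.
Cl > F: this pair runs against the simple trend — see the exception note.
Note the exception: Cl has a higher electron affinity than F, contrary to the simple trend — F's small 2p subshell makes the incoming electron feel strong e⁻–e⁻ repulsion, so Cl actually releases more energy on gaining an electron.
For reference (kJ/mol): H 73, O 141, F 328, Cl 349, Sr 5, In 29.
So from highest to lowest: Cl > F > O > H > In > Sr.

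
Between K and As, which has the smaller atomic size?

As

K is in period 4, group 1; As is in period 4, group 15.
Radius decreases left→right (rising Z_eff, same n) and increases top→bottom (higher n).
All lie in period 4, so atomic radius increases right to left.
So As has the smaller atomic size (As < K).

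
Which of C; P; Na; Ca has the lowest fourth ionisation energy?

P

IE_4 is the cost of taking one more electron from the +3 cation: C³⁺ still has 1 valence electron; P³⁺ still has 2 valence electrons; Na³⁺ is already 2 electrons into the core; Ca³⁺ is already 1 electron into the core.
Core electrons are held far more tightly than valence electrons, so Ca and Na top the IE_4 order.
Valence configurations: C³⁺ [He]2s¹, P³⁺ [Ne]3s².
Tabulated IE_4 (kJ/mol): C 6223, P 4964, Na 9543, Ca 6491.
So the fourth ionization energies run P < C < Ca < Na.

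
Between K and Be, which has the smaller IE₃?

The third ionization energy removes an electron from the +2 ion. For each element: K²⁺ is already 1 electron into the core; Be²⁺ is the bare [He] core.
All of these are removing an electron from a noble-gas core or deeper; the smaller core (lower principal quantum number) is held far more tightly, and within a period the higher nuclear charge binds the same core more tightly.
Tabulated IE_3 (kJ/mol): K 4420, Be 14849.
So the third ionization energies run K < Be.

K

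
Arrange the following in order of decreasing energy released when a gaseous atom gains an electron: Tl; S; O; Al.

O is in period 2, group 16; Al is in period 3, group 13; S is in period 3, group 16; Tl is in period 6, group 13.
Adding an electron releases more energy for atoms nearer the top right (short of the noble gases).
These span different periods and groups, so the two trends combine.
Al > Tl: they share group 13; the group trend gives Al the larger value.
O > Al: relative to Al, both the across-period and down-group shifts push O's electron affinity up.
S > O: this pair runs against the simple trend — see the exception note.
Note the exception: S has a higher electron affinity than O, contrary to the simple trend — the compact 2p subshell of O repels the added electron more than S's larger 3p does.
Approximate values (kJ/mol): O 141, Al 42, S 200, Tl 19.
So from highest to lowest: S > O > Al > Tl.

S, O, Al, Tl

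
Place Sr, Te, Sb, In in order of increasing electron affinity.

Sr is in period 5, group 2; In is in period 5, group 13; Sb is in period 5, group 15; Te is in period 5, group 16.
Adding an electron releases more energy for atoms nearer the top right (short of the noble gases).
All lie in period 5, so electron affinity increases left to right.
So from lowest to highest: Sr < In < Sb < Te.

Sr < In < Sb < Te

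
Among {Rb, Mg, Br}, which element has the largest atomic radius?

Rb

Mg is in period 3, group 2; Br is in period 4, group 17; Rb is in period 5, group 1.
Atomic radius shrinks across a period as nuclear charge pulls the same shell inward, and grows down a group as new shells are added.
Neither a single period nor a single group — weigh both effects.
Mg > Br: the two effects oppose for this pair; the across-period effect wins (139 vs 114 pm).
Rb > Mg: relative to Mg, both the across-period and down-group shifts push Rb's atomic radius up.
Approximate values (pm): Mg 139, Br 114, Rb 210.
The largest atomic radius among these belongs to Rb.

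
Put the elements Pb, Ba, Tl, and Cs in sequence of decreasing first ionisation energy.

Pb > Tl > Ba > Cs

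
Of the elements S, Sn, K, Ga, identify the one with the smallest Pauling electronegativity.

K

S is in period 3, group 16; K is in period 4, group 1; Ga is in period 4, group 13; Sn is in period 5, group 14.
Atoms toward the upper right of the periodic table pull bonding electrons most strongly.
Here both period and group differ, so the two effects have to be weighed against each other.
Ga > K: both are in period 4; the period trend gives Ga the larger value.
Sn > Ga: period and group pull opposite ways; the across-period shift dominates (1.96 vs 1.81).
S > Sn: both effects reinforce here, so S is clearly the higher of the two.
Tabulated electronegativity (Pauling): S 2.58, K 0.82, Ga 1.81, Sn 1.96.
The smallest Pauling electronegativity among these belongs to K.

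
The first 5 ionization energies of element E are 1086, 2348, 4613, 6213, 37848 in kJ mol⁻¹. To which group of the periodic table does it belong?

Look for the largest jump between consecutive ionization energies: IE5/IE4 ≈ 6.1, far larger than any earlier ratio.
That jump marks the point where a core electron is being removed. So the atom has 4 valence electrons.
A main-group element with 4 valence electrons is in group 14.

Group 14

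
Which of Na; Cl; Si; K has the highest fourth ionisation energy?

Na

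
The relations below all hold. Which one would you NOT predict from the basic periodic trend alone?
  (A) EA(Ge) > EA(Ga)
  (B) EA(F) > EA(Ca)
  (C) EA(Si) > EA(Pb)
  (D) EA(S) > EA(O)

(D)

The general trend: electron affinity increases across a period and decreases down a group.
(A) Ge (period 4, group 14) vs Ga (period 4, group 13): the stated order agrees with the simple trend.
(B) F (period 2, group 17) vs Ca (period 4, group 2): the stated order agrees with the simple trend.
(C) Si (period 3, group 14) vs Pb (period 6, group 14): the stated order agrees with the simple trend.
(D) S (period 3, group 16) vs O (period 2, group 16): the stated order contradicts the simple trend.
The exception is (D): the compact 2p subshell of O repels the added electron more than S's larger 3p does.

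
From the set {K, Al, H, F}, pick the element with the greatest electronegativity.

F

H is in period 1, group 1; F is in period 2, group 17; Al is in period 3, group 13; K is in period 4, group 1.
Smaller atoms with higher effective nuclear charge are more electronegative.
Neither a single period nor a single group — weigh both effects.
Al > K: both effects reinforce here, so Al is clearly the higher of the two.
H > Al: the two effects oppose for this pair; the down-group effect wins (2.20 vs 1.61).
F > H: the two effects oppose for this pair; the across-period effect wins (3.98 vs 2.20).
Approximate values (Pauling): H 2.20, F 3.98, Al 1.61, K 0.82.
The greatest electronegativity among these belongs to F.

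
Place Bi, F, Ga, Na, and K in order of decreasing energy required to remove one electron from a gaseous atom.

F is in period 2, group 17; Na is in period 3, group 1; K is in period 4, group 1; Ga is in period 4, group 13; Bi is in period 6, group 15.
IE₁ increases left→right with effective nuclear charge and decreases top→bottom as the valence shell moves farther out.
These span different periods and groups, so the two trends combine.
Na > K: Na sits above K in group 1, so the down-group effect alone puts Na higher.
Ga > Na: the two effects oppose for this pair; the across-period effect wins (579 vs 496 kJ/mol).
Bi > Ga: the two effects oppose for this pair; the across-period effect wins (703 vs 579 kJ/mol).
F > Bi: both effects reinforce here, so F is clearly the higher of the two.
For reference (kJ/mol): F 1681, Na 496, K 419, Ga 579, Bi 703.
So from highest to lowest: F > Bi > Ga > Na > K.

F > Bi > Ga > Na > K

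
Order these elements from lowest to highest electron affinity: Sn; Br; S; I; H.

H, Sn, S, I, Br

Electron affinity generally becomes more exothermic across a period toward the halogens and less exothermic down a group.
Here both period and group differ, so the two effects have to be weighed against each other.
Sn > H: the two effects oppose for this pair; the across-period effect wins (107 vs 73 kJ/mol).
S > Sn: relative to Sn, both the across-period and down-group shifts push S's electron affinity up.
I > S: period and group pull opposite ways; the across-period shift dominates (295 vs 200 kJ/mol).
Br > I: they share group 17; the group trend gives Br the larger value.
Approximate values (kJ/mol): H 73, S 200, Br 325, Sn 107, I 295.
So from lowest to highest: H < Sn < S < I < Br.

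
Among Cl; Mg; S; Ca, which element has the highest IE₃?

After 2 electrons have been removed, what remains? Cl²⁺ still has 5 valence electrons; Mg²⁺ is the bare [Ne] core; S²⁺ still has 4 valence electrons; Ca²⁺ is the bare [Ar] core.
Pulling an electron out of a noble-gas core costs far more than removing a remaining valence electron, so Ca and Mg sit at the high end of IE_3.
Valence configurations: Cl²⁺ [Ne]3s²3p³, S²⁺ [Ne]3s²3p².
Approximate IE_3 values (kJ/mol): Cl 3822, Mg 7733, S 3357, Ca 4912.
Putting it together, IE_3: S < Cl < Ca < Mg.

Mg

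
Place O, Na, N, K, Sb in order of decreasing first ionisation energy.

N > O > Sb > Na > K

Across a period the outer electron is held more tightly (higher IE₁); down a group it sits in a higher shell, more shielded, and comes off more easily.
Here both period and group differ, so the two effects have to be weighed against each other.
Na > K: they share group 1; the group trend gives Na the larger value.
Sb > Na: the two effects oppose for this pair; the across-period effect wins (831 vs 496 kJ/mol).
O > Sb: relative to Sb, both the across-period and down-group shifts push O's first ionization energy up.
N > O: this pair runs against the simple trend — see the exception note.
Note the exception: N has a higher first ionization energy than O, contrary to the simple trend — pairing an electron in O's 2p⁴ costs repulsion energy, so O ionizes more easily than half-filled N (2p³).
Approximate values (kJ/mol): N 1402, O 1314, Na 496, K 419, Sb 831.
So from highest to lowest: N > O > Sb > Na > K.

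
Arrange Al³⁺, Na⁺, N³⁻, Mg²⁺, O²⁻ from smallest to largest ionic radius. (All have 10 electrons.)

Al³⁺ < Mg²⁺ < Na⁺ < O²⁻ < N³⁻

All of these have 10 electrons, so size is governed by nuclear charge alone: the more protons, the stronger the pull on the same electron cloud, and the smaller the ion.
Nuclear charges: Al³⁺ (Z=13), Mg²⁺ (Z=12), Na⁺ (Z=11), O²⁻ (Z=8), N³⁻ (Z=7).
Smallest to largest: Al³⁺ < Mg²⁺ < Na⁺ < O²⁻ < N³⁻.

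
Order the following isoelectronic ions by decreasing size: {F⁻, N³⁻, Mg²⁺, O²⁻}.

All of these have 10 electrons, so size is governed by nuclear charge alone: the more protons, the stronger the pull on the same electron cloud, and the smaller the ion.
Nuclear charges: Mg²⁺ (Z=12), F⁻ (Z=9), O²⁻ (Z=8), N³⁻ (Z=7).
Largest to smallest: N³⁻ > O²⁻ > F⁻ > Mg²⁺.

N³⁻ > O²⁻ > F⁻ > Mg²⁺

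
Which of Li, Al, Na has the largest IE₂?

Li

The second ionization energy removes an electron from the +1 ion. For each element: Li⁺ is the bare [He] core; Al⁺ still has 2 valence electrons; Na⁺ is the bare [Ne] core.
Core electrons are held far more tightly than valence electrons, so Na and Li top the IE_2 order.
Tabulated IE_2 (kJ/mol): Li 7298, Al 1817, Na 4562.
Hence IE_2: Al < Na < Li.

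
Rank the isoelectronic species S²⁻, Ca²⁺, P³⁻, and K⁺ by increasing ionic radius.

Ca²⁺ < K⁺ < S²⁻ < P³⁻

All of these have 18 electrons, so size is governed by nuclear charge alone: the more protons, the stronger the pull on the same electron cloud, and the smaller the ion.
Nuclear charges: Ca²⁺ (Z=20), K⁺ (Z=19), S²⁻ (Z=16), P³⁻ (Z=15).
Smallest to largest: Ca²⁺ < K⁺ < S²⁻ < P³⁻.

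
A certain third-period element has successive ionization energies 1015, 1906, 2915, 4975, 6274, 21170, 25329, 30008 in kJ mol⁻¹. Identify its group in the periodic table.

Look for the largest jump between consecutive ionization energies: IE6/IE5 ≈ 3.4, far larger than any earlier ratio.
That jump marks the point where a core electron is being removed. So the atom has 5 valence electrons.
A main-group element with 5 valence electrons is in group 15.

Group 15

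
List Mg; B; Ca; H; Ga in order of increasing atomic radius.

H, B, Ga, Mg, Ca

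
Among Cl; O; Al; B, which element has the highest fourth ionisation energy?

B

Consider each +3 ion: Cl³⁺ still has 4 valence electrons; O³⁺ still has 3 valence electrons; Al³⁺ is the bare [Ne] core; B³⁺ is the bare [He] core.
Breaking into a closed-shell core is much more expensive than removing a leftover valence electron — Al and B have the largest IE_4 here.
Valence configurations: Cl³⁺ [Ne]3s²3p², O³⁺ [He]2s²2p¹.
Approximate IE_4 values (kJ/mol): Cl 5159, O 7469, Al 11577, B 25026.
Overall IE_4 order: Cl < O < Al < B.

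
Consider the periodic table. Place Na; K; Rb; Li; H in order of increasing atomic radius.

H < Li < Na < K < Rb

Radius decreases left→right (rising Z_eff, same n) and increases top→bottom (higher n).
All are in group 1, so atomic radius increases down the group.
So from smallest to largest: H < Li < Na < K < Rb.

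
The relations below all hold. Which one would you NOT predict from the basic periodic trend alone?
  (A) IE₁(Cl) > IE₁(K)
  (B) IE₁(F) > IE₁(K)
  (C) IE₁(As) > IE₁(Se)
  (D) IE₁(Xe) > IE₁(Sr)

(C)

The general trend: first ionisation energy increases across a period and decreases down a group.
(A) Cl (period 3, group 17) vs K (period 4, group 1): the stated order agrees with the simple trend.
(B) F (period 2, group 17) vs K (period 4, group 1): the stated order agrees with the simple trend.
(C) As (period 4, group 15) vs Se (period 4, group 16): the stated order contradicts the simple trend.
(D) Xe (period 5, group 18) vs Sr (period 5, group 2): the stated order agrees with the simple trend.
The exception is (C): Se (4p⁴) ionizes more easily than half-filled As (4p³).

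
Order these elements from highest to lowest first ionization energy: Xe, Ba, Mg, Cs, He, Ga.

He > Xe > Mg > Ga > Ba > Cs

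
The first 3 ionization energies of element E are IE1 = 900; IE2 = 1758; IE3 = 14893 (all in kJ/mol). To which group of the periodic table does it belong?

Group 2

Look for the largest jump between consecutive ionization energies: IE3/IE2 ≈ 8.5, far larger than any earlier ratio.
That jump marks the point where a core electron is being removed. So the atom has 2 valence electrons.
A main-group element with 2 valence electrons is in group 2.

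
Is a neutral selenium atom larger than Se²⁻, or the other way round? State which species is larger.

Forming Se²⁻ adds 2 electrons to Se. More electron–electron repulsion in the same shell, with unchanged nuclear charge, lets the cloud expand.
An anion is larger than its parent atom: Se²⁻ > Se.

Se²⁻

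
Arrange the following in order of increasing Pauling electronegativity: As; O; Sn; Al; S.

O is in period 2, group 16; Al is in period 3, group 13; S is in period 3, group 16; As is in period 4, group 15; Sn is in period 5, group 14.
EN rises left→right (higher Z_eff, smaller atoms) and falls top→bottom (larger, more shielded atoms).
Neither a single period nor a single group — weigh both effects.
Sn > Al: the two effects oppose for this pair; the across-period effect wins (1.96 vs 1.61).
As > Sn: relative to Sn, both the across-period and down-group shifts push As's electronegativity up.
S > As: relative to As, both the across-period and down-group shifts push S's electronegativity up.
O > S: O sits above S in group 16, so the down-group effect alone puts O higher.
For reference (Pauling): O 3.44, Al 1.61, S 2.58, As 2.18, Sn 1.96.
So from lowest to highest: Al < Sn < As < S < O.

Al < Sn < As < S < O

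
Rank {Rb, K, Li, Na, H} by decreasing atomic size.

Radius decreases left→right (rising Z_eff, same n) and increases top→bottom (higher n).
All are in group 1, so atomic radius increases down the group.
So from largest to smallest: Rb > K > Na > Li > H.

Rb, K, Na, Li, H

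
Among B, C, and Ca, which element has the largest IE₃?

Ca

Consider each +2 ion: B²⁺ still has 1 valence electron; C²⁺ still has 2 valence electrons; Ca²⁺ is the bare [Ar] core.
Breaking into a closed-shell core is much more expensive than removing a leftover valence electron — Ca has the largest IE_3 here.
Valence configurations: B²⁺ [He]2s¹, C²⁺ [He]2s².
Tabulated IE_3 (kJ/mol): B 3660, C 4620, Ca 4912.
Hence IE_3: B < C < Ca.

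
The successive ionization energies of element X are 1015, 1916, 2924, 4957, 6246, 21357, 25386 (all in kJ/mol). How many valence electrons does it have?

5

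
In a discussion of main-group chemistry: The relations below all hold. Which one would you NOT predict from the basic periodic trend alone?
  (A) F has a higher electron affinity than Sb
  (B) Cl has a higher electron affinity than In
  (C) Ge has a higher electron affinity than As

The general trend: electron affinity increases across a period and decreases down a group.
(A) F (period 2, group 17) vs Sb (period 5, group 15): the stated order agrees with the simple trend.
(B) Cl (period 3, group 17) vs In (period 5, group 13): the stated order agrees with the simple trend.
(C) Ge (period 4, group 14) vs As (period 4, group 15): the stated order contradicts the simple trend.
The exception is (C): adding an electron to As's half-filled 4p³ is unfavourable, so Ge (4p²) has the more exothermic EA.

(C)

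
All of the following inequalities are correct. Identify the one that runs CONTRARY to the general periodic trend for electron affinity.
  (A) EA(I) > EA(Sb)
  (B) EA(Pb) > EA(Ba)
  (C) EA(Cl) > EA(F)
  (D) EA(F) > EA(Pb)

The general trend: electron affinity increases across a period and decreases down a group.
(A) I (period 5, group 17) vs Sb (period 5, group 15): the stated order agrees with the simple trend.
(B) Pb (period 6, group 14) vs Ba (period 6, group 2): the stated order agrees with the simple trend.
(C) Cl (period 3, group 17) vs F (period 2, group 17): the stated order contradicts the simple trend.
(D) F (period 2, group 17) vs Pb (period 6, group 14): the stated order agrees with the simple trend.
The exception is (C): F's small 2p subshell makes the incoming electron feel strong e⁻–e⁻ repulsion, so Cl actually releases more energy on gaining an electron.

(C)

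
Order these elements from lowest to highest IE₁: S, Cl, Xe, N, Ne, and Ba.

N is in period 2, group 15; Ne is in period 2, group 18; S is in period 3, group 16; Cl is in period 3, group 17; Xe is in period 5, group 18; Ba is in period 6, group 2.
Removing the outermost electron gets harder across a period and easier down a group.
These span different periods and groups, so the two trends combine.
S > Ba: relative to Ba, both the across-period and down-group shifts push S's first ionization energy up.
Xe > S: period and group pull opposite ways; the across-period shift dominates (1170 vs 1000 kJ/mol).
Cl > Xe: period and group pull opposite ways; the down-group shift dominates (1251 vs 1170 kJ/mol).
N > Cl: period and group pull opposite ways; the down-group shift dominates (1402 vs 1251 kJ/mol).
Ne > N: both are in period 2; the period trend gives Ne the larger value.
Approximate values (kJ/mol): N 1402, Ne 2081, S 1000, Cl 1251, Xe 1170, Ba 503.
So from lowest to highest: Ba < S < Xe < Cl < N < Ne.

Ba, S, Xe, Cl, N, Ne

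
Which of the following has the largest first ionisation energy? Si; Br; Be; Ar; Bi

IE₁ increases left→right with effective nuclear charge and decreases top→bottom as the valence shell moves farther out.
Here both period and group differ, so the two effects have to be weighed against each other.
Si > Bi: the two effects oppose for this pair; the down-group effect wins (786 vs 703 kJ/mol).
Be > Si: period and group pull opposite ways; the down-group shift dominates (900 vs 786 kJ/mol).
Br > Be: the two effects oppose for this pair; the across-period effect wins (1140 vs 900 kJ/mol).
Ar > Br: relative to Br, both the across-period and down-group shifts push Ar's first ionization energy up.
For reference (kJ/mol): Be 900, Si 786, Ar 1521, Br 1140, Bi 703.
The largest first ionisation energy among these belongs to Ar.

Ar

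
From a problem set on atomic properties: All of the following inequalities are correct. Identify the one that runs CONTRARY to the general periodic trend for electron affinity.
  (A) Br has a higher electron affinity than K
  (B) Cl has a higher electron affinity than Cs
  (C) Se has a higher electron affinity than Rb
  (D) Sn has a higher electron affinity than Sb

The general trend: electron affinity increases across a period and decreases down a group.
(A) Br (period 4, group 17) vs K (period 4, group 1): the stated order agrees with the simple trend.
(B) Cl (period 3, group 17) vs Cs (period 6, group 1): the stated order agrees with the simple trend.
(C) Se (period 4, group 16) vs Rb (period 5, group 1): the stated order agrees with the simple trend.
(D) Sn (period 5, group 14) vs Sb (period 5, group 15): the stated order contradicts the simple trend.
The exception is (D): adding an electron to Sb's half-filled 5p³ is unfavourable, so Sn has the more exothermic EA.

(D)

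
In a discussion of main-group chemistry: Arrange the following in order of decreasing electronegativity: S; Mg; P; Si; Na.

Na is in period 3, group 1; Mg is in period 3, group 2; Si is in period 3, group 14; P is in period 3, group 15; S is in period 3, group 16.
EN rises left→right (higher Z_eff, smaller atoms) and falls top→bottom (larger, more shielded atoms).
All lie in period 3, so electronegativity increases left to right.
So from highest to lowest: S > P > Si > Mg > Na.

S > P > Si > Mg > Na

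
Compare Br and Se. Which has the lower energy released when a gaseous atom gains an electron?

Se

EA tends to increase across a period and decrease down a group, though the pattern is less regular than for IE or radius.
All lie in period 4, so electron affinity increases left to right.
So Se has the lower energy released when a gaseous atom gains an electron (Se < Br).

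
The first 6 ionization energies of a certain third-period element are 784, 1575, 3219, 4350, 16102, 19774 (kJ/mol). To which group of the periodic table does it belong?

Group 14

Look for the largest jump between consecutive ionization energies: IE5/IE4 ≈ 3.7, far larger than any earlier ratio.
That jump marks the point where a core electron is being removed. So the atom has 4 valence electrons.
A main-group element with 4 valence electrons is in group 14.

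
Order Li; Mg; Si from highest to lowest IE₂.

The second ionization energy removes an electron from the +1 ion. For each element: Li⁺ is the bare [He] core; Mg⁺ still has 1 valence electron; Si⁺ still has 3 valence electrons.
Core electrons are held far more tightly than valence electrons, so Li tops the IE_2 order.
Valence configurations: Mg⁺ [Ne]3s¹, Si⁺ [Ne]3s²3p¹.
Tabulated IE_2 (kJ/mol): Li 7298, Mg 1451, Si 1577.
Hence IE_2: Mg < Si < Li.

Li > Si > Mg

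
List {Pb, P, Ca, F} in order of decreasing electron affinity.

F > P > Pb > Ca

F is in period 2, group 17; P is in period 3, group 15; Ca is in period 4, group 2; Pb is in period 6, group 14.
Atoms with high Z_eff and room in the valence shell (especially the halogens) have the most exothermic electron affinities.
Neither a single period nor a single group — weigh both effects.
Pb > Ca: the two effects oppose for this pair; the across-period effect wins (35 vs 2 kJ/mol).
P > Pb: both effects reinforce here, so P is clearly the higher of the two.
F > P: both effects reinforce here, so F is clearly the higher of the two.
Tabulated electron affinity (kJ/mol): F 328, P 72, Ca 2, Pb 35.
So from highest to lowest: F > P > Pb > Ca.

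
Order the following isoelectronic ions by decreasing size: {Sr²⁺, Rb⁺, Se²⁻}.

All of these have 36 electrons, so size is governed by nuclear charge alone: the more protons, the stronger the pull on the same electron cloud, and the smaller the ion.
Nuclear charges: Sr²⁺ (Z=38), Rb⁺ (Z=37), Se²⁻ (Z=34).
Largest to smallest: Se²⁻ > Rb⁺ > Sr²⁺.

Se²⁻ > Rb⁺ > Sr²⁺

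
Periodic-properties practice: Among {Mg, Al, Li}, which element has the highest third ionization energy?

The third ionization energy removes an electron from the +2 ion. For each element: Mg²⁺ is the bare [Ne] core; Al²⁺ still has 1 valence electron; Li²⁺ is already 1 electron into the core.
Core electrons are held far more tightly than valence electrons, so Mg and Li top the IE_3 order.
Approximate IE_3 values (kJ/mol): Mg 7733, Al 2745, Li 11815.
Hence IE_3: Al < Mg < Li.

Li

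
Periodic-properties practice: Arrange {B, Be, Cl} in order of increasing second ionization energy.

IE_2 is the cost of taking one more electron from the +1 cation: B⁺ still has 2 valence electrons; Be⁺ still has 1 valence electron; Cl⁺ still has 6 valence electrons.
All are still removing valence electrons, so compare the +1 ions as you would atoms: IE_2 generally rises across a period (higher Z_eff) and falls down a group (larger shell), subject to the usual subshell exceptions.
Valence configurations: B⁺ [He]2s², Be⁺ [He]2s¹, Cl⁺ [Ne]3s²3p⁴.
The numbers (kJ/mol): B 2427, Be 1757, Cl 2298.
Putting it together, IE_2: Be < Cl < B.

Be < Cl < B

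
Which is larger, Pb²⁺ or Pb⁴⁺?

Both ions have Z = 82 protons, but Pb⁴⁺ has lost more electrons, so its remaining electrons feel a larger effective nuclear charge per electron and are pulled in more tightly.
Higher positive charge → smaller ion, so Pb²⁺ > Pb⁴⁺.

Pb²⁺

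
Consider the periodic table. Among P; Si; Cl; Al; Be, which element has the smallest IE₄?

Si

After 3 electrons have been removed, what remains? P³⁺ still has 2 valence electrons; Si³⁺ still has 1 valence electron; Cl³⁺ still has 4 valence electrons; Al³⁺ is the bare [Ne] core; Be³⁺ is already 1 electron into the core.
Breaking into a closed-shell core is much more expensive than removing a leftover valence electron — Al and Be have the largest IE_4 here.
Valence configurations: P³⁺ [Ne]3s², Si³⁺ [Ne]3s¹, Cl³⁺ [Ne]3s²3p².
Approximate IE_4 values (kJ/mol): P 4964, Si 4356, Cl 5159, Al 11577, Be 21007.
Hence IE_4: Si < P < Cl < Al < Be.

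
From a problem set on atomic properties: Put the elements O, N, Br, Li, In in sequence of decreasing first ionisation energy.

N, O, Br, In, Li

Li is in period 2, group 1; N is in period 2, group 15; O is in period 2, group 16; Br is in period 4, group 17; In is in period 5, group 13.
Across a period the outer electron is held more tightly (higher IE₁); down a group it sits in a higher shell, more shielded, and comes off more easily.
These span different periods and groups, so the two trends combine.
In > Li: period and group pull opposite ways; the across-period shift dominates (558 vs 520 kJ/mol).
Br > In: both effects reinforce here, so Br is clearly the higher of the two.
O > Br: the two effects oppose for this pair; the down-group effect wins (1314 vs 1140 kJ/mol).
N > O: this pair runs against the simple trend — see the exception note.
Note the exception: N has a higher first ionization energy than O, contrary to the simple trend — pairing an electron in O's 2p⁴ costs repulsion energy, so O ionizes more easily than half-filled N (2p³).
For reference (kJ/mol): Li 520, N 1402, O 1314, Br 1140, In 558.
So from highest to lowest: N > O > Br > In > Li.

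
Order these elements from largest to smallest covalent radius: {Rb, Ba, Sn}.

Rb is in period 5, group 1; Sn is in period 5, group 14; Ba is in period 6, group 2.
Moving right in a period, electrons are added to the same shell under a stronger nuclear pull, so atoms get smaller; moving down, a new shell is opened and atoms get larger.
Here both period and group differ, so the two effects have to be weighed against each other.
Ba > Sn: relative to Sn, both the across-period and down-group shifts push Ba's atomic radius up.
Rb > Ba: period and group pull opposite ways; the across-period shift dominates (210 vs 196 pm).
Approximate values (pm): Rb 210, Sn 140, Ba 196.
So from largest to smallest: Rb > Ba > Sn.

Rb > Ba > Sn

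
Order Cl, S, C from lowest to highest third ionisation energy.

Consider each +2 ion: Cl²⁺ still has 5 valence electrons; S²⁺ still has 4 valence electrons; C²⁺ still has 2 valence electrons.
All are still removing valence electrons, so compare the +2 ions as you would atoms: IE_3 generally rises across a period (higher Z_eff) and falls down a group (larger shell), subject to the usual subshell exceptions.
Valence configurations: Cl²⁺ [Ne]3s²3p³, S²⁺ [Ne]3s²3p², C²⁺ [He]2s².
Tabulated IE_3 (kJ/mol): Cl 3822, S 3357, C 4620.
Putting it together, IE_3: S < Cl < C.

S < Cl < C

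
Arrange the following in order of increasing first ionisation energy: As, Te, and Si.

Si < Te < As

Si is in period 3, group 14; As is in period 4, group 15; Te is in period 5, group 16.
IE₁ increases left→right with effective nuclear charge and decreases top→bottom as the valence shell moves farther out.
A diagonal step moves right (one effect) and down (the opposite effect) at once.
Te > Si: the two effects oppose for this pair; the across-period effect wins (869 vs 786 kJ/mol).
As > Te: period and group pull opposite ways; the down-group shift dominates (947 vs 869 kJ/mol).
Approximate values (kJ/mol): Si 786, As 947, Te 869.
So from lowest to highest: Si < Te < As.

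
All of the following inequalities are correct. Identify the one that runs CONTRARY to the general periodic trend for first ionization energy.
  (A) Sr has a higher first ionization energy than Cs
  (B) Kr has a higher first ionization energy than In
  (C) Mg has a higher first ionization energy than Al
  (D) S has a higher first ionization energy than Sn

(C)

The general trend: first ionization energy increases across a period and decreases down a group.
(A) Sr (period 5, group 2) vs Cs (period 6, group 1): the stated order agrees with the simple trend.
(B) Kr (period 4, group 18) vs In (period 5, group 13): the stated order agrees with the simple trend.
(C) Mg (period 3, group 2) vs Al (period 3, group 13): the stated order contradicts the simple trend.
(D) S (period 3, group 16) vs Sn (period 5, group 14): the stated order agrees with the simple trend.
The exception is (C): Al's single 3p electron is easier to remove than one from Mg's filled 3s².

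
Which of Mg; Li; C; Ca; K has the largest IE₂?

IE_2 is the cost of taking one more electron from the +1 cation: Mg⁺ still has 1 valence electron; Li⁺ is the bare [He] core; C⁺ still has 3 valence electrons; Ca⁺ still has 1 valence electron; K⁺ is the bare [Ar] core.
Breaking into a closed-shell core is much more expensive than removing a leftover valence electron — K and Li have the largest IE_2 here.
Valence configurations: Mg⁺ [Ne]3s¹, C⁺ [He]2s²2p¹, Ca⁺ [Ar]4s¹.
Approximate IE_2 values (kJ/mol): Mg 1451, Li 7298, C 2353, Ca 1145, K 3052.
So the second ionization energies run Ca < Mg < C < K < Li.

Li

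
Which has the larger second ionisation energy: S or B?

IE_2 is the cost of taking one more electron from the +1 cation: S⁺ still has 5 valence electrons; B⁺ still has 2 valence electrons.
All are still removing valence electrons, so compare the +1 ions as you would atoms: IE_2 generally rises across a period (higher Z_eff) and falls down a group (larger shell), subject to the usual subshell exceptions.
Valence configurations: S⁺ [Ne]3s²3p³, B⁺ [He]2s².
Approximate IE_2 values (kJ/mol): S 2252, B 2427.
Hence IE_2: S < B.

B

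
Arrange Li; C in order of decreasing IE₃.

Li > C

The third ionization energy removes an electron from the +2 ion. For each element: Li²⁺ is already 1 electron into the core; C²⁺ still has 2 valence electrons.
Breaking into a closed-shell core is much more expensive than removing a leftover valence electron — Li has the largest IE_3 here.
Approximate IE_3 values (kJ/mol): Li 11815, C 4620.
Putting it together, IE_3: C < Li.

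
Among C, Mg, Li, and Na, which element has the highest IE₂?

Li

Consider each +1 ion: C⁺ still has 3 valence electrons; Mg⁺ still has 1 valence electron; Li⁺ is the bare [He] core; Na⁺ is the bare [Ne] core.
Pulling an electron out of a noble-gas core costs far more than removing a remaining valence electron, so Na and Li sit at the high end of IE_2.
Valence configurations: C⁺ [He]2s²2p¹, Mg⁺ [Ne]3s¹.
Tabulated IE_2 (kJ/mol): C 2353, Mg 1451, Li 7298, Na 4562.
Putting it together, IE_2: Mg < C < Na < Li.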